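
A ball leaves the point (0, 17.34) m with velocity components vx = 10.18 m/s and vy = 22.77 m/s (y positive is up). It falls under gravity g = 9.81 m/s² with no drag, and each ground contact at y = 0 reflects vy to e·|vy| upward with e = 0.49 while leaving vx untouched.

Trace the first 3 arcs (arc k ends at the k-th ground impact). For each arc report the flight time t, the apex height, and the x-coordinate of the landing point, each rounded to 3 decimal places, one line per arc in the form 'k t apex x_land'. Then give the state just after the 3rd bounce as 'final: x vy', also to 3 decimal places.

Arc 1: start y=17.340, vy=22.770 → t=5.308, apex=43.766, x_land=54.037, impact vy=-29.303
  bounce: vy ← 0.49·29.303 = 14.359
Arc 2: start y=0.000, vy=14.359 → t=2.927, apex=10.508, x_land=83.838, impact vy=-14.359
  bounce: vy ← 0.49·14.359 = 7.036
Arc 3: start y=0.000, vy=7.036 → t=1.434, apex=2.523, x_land=98.440, impact vy=-7.036
  bounce: vy ← 0.49·7.036 = 3.448

1 5.308 43.766 54.037
2 2.927 10.508 83.838
3 1.434 2.523 98.440
final: 98.440 3.448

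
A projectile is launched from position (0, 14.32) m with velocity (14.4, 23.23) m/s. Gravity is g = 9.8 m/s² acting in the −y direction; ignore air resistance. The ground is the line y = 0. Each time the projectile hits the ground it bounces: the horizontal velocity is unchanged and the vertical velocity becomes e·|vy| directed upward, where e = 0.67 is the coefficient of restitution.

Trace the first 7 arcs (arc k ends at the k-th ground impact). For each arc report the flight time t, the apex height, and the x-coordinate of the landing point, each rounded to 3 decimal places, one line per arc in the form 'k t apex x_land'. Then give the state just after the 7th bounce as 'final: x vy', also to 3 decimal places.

1 5.293 41.852 76.219
2 3.916 18.787 132.612
3 2.624 8.434 170.396
4 1.758 3.786 195.711
5 1.178 1.699 212.672
6 0.789 0.763 224.036
7 0.529 0.342 231.650
final: 231.650 1.736

Arc 1: start y=14.320, vy=23.230 → t=5.293, apex=41.852, x_land=76.219, impact vy=-28.641
  bounce: vy ← 0.67·28.641 = 19.189
Arc 2: start y=0.000, vy=19.189 → t=3.916, apex=18.787, x_land=132.612, impact vy=-19.189
  bounce: vy ← 0.67·19.189 = 12.857
Arc 3: start y=0.000, vy=12.857 → t=2.624, apex=8.434, x_land=170.396, impact vy=-12.857
  bounce: vy ← 0.67·12.857 = 8.614
Arc 4: start y=0.000, vy=8.614 → t=1.758, apex=3.786, x_land=195.711, impact vy=-8.614
  bounce: vy ← 0.67·8.614 = 5.771
Arc 5: start y=0.000, vy=5.771 → t=1.178, apex=1.699, x_land=212.672, impact vy=-5.771
  bounce: vy ← 0.67·5.771 = 3.867
Arc 6: start y=0.000, vy=3.867 → t=0.789, apex=0.763, x_land=224.036, impact vy=-3.867
  bounce: vy ← 0.67·3.867 = 2.591
Arc 7: start y=0.000, vy=2.591 → t=0.529, apex=0.342, x_land=231.650, impact vy=-2.591
  bounce: vy ← 0.67·2.591 = 1.736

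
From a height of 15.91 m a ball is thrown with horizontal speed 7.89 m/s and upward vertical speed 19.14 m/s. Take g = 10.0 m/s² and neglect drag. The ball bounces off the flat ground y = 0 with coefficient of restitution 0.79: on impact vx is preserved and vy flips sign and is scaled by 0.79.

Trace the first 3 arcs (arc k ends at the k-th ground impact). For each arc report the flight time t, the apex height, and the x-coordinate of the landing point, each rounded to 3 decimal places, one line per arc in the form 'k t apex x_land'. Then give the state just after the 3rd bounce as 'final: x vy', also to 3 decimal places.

Arc 1: start y=15.910, vy=19.140 → t=4.530, apex=34.227, x_land=35.745, impact vy=-26.164
  bounce: vy ← 0.79·26.164 = 20.669
Arc 2: start y=0.000, vy=20.669 → t=4.134, apex=21.361, x_land=68.361, impact vy=-20.669
  bounce: vy ← 0.79·20.669 = 16.329
Arc 3: start y=0.000, vy=16.329 → t=3.266, apex=13.331, x_land=94.128, impact vy=-16.329
  bounce: vy ← 0.79·16.329 = 12.900

1 4.530 34.227 35.745
2 4.134 21.361 68.361
3 3.266 13.331 94.128
final: 94.128 12.900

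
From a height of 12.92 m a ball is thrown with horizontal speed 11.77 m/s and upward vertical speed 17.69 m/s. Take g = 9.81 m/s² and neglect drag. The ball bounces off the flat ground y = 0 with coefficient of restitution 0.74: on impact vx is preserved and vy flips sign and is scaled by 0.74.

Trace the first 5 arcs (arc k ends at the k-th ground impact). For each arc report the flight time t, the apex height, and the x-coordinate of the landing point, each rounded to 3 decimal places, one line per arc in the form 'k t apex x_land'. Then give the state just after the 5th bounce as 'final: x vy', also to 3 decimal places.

Arc 1: start y=12.920, vy=17.690 → t=4.229, apex=28.870, x_land=49.779, impact vy=-23.800
  bounce: vy ← 0.74·23.800 = 17.612
Arc 2: start y=0.000, vy=17.612 → t=3.591, apex=15.809, x_land=92.040, impact vy=-17.612
  bounce: vy ← 0.74·17.612 = 13.033
Arc 3: start y=0.000, vy=13.033 → t=2.657, apex=8.657, x_land=123.314, impact vy=-13.033
  bounce: vy ← 0.74·13.033 = 9.644
Arc 4: start y=0.000, vy=9.644 → t=1.966, apex=4.741, x_land=146.456, impact vy=-9.644
  bounce: vy ← 0.74·9.644 = 7.137
Arc 5: start y=0.000, vy=7.137 → t=1.455, apex=2.596, x_land=163.581, impact vy=-7.137
  bounce: vy ← 0.74·7.137 = 5.281

1 4.229 28.870 49.779
2 3.591 15.809 92.040
3 2.657 8.657 123.314
4 1.966 4.741 146.456
5 1.455 2.596 163.581
final: 163.581 5.281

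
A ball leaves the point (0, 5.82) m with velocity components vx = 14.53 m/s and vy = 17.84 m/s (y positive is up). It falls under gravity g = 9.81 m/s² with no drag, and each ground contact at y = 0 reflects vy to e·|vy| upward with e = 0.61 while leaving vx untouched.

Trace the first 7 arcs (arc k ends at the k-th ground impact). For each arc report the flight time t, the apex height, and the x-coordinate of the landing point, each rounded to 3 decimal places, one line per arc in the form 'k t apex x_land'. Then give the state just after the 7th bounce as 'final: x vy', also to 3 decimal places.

1 3.938 22.041 57.225
2 2.586 8.202 94.802
3 1.578 3.052 117.724
4 0.962 1.136 131.707
5 0.587 0.423 140.236
6 0.358 0.157 145.439
7 0.218 0.059 148.613
final: 148.613 0.654

Arc 1: start y=5.820, vy=17.840 → t=3.938, apex=22.041, x_land=57.225, impact vy=-20.796
  bounce: vy ← 0.61·20.796 = 12.685
Arc 2: start y=0.000, vy=12.685 → t=2.586, apex=8.202, x_land=94.802, impact vy=-12.685
  bounce: vy ← 0.61·12.685 = 7.738
Arc 3: start y=0.000, vy=7.738 → t=1.578, apex=3.052, x_land=117.724, impact vy=-7.738
  bounce: vy ← 0.61·7.738 = 4.720
Arc 4: start y=0.000, vy=4.720 → t=0.962, apex=1.136, x_land=131.707, impact vy=-4.720
  bounce: vy ← 0.61·4.720 = 2.879
Arc 5: start y=0.000, vy=2.879 → t=0.587, apex=0.423, x_land=140.236, impact vy=-2.879
  bounce: vy ← 0.61·2.879 = 1.756
Arc 6: start y=0.000, vy=1.756 → t=0.358, apex=0.157, x_land=145.439, impact vy=-1.756
  bounce: vy ← 0.61·1.756 = 1.071
Arc 7: start y=0.000, vy=1.071 → t=0.218, apex=0.059, x_land=148.613, impact vy=-1.071
  bounce: vy ← 0.61·1.071 = 0.654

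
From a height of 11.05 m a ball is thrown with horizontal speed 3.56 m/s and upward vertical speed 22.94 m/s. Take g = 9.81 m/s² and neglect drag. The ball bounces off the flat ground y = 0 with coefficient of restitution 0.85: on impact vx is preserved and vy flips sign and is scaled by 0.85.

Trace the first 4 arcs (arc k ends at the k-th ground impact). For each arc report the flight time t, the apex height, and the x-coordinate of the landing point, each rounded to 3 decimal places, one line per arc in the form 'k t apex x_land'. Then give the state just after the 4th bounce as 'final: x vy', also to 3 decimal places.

1 5.117 37.872 18.217
2 4.724 27.362 35.033
3 4.015 19.769 49.328
4 3.413 14.283 61.478
final: 61.478 14.229

Arc 1: start y=11.050, vy=22.940 → t=5.117, apex=37.872, x_land=18.217, impact vy=-27.259
  bounce: vy ← 0.85·27.259 = 23.170
Arc 2: start y=0.000, vy=23.170 → t=4.724, apex=27.362, x_land=35.033, impact vy=-23.170
  bounce: vy ← 0.85·23.170 = 19.695
Arc 3: start y=0.000, vy=19.695 → t=4.015, apex=19.769, x_land=49.328, impact vy=-19.695
  bounce: vy ← 0.85·19.695 = 16.740
Arc 4: start y=0.000, vy=16.740 → t=3.413, apex=14.283, x_land=61.478, impact vy=-16.740
  bounce: vy ← 0.85·16.740 = 14.229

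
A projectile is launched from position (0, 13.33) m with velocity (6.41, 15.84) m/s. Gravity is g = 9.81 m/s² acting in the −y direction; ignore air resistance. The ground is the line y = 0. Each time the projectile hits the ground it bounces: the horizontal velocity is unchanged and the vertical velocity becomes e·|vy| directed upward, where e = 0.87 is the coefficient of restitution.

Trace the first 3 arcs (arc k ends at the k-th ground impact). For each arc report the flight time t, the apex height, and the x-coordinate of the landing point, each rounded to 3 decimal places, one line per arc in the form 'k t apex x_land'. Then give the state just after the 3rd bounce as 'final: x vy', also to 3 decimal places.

Arc 1: start y=13.330, vy=15.840 → t=3.922, apex=26.118, x_land=25.142, impact vy=-22.637
  bounce: vy ← 0.87·22.637 = 19.694
Arc 2: start y=0.000, vy=19.694 → t=4.015, apex=19.769, x_land=50.879, impact vy=-19.694
  bounce: vy ← 0.87·19.694 = 17.134
Arc 3: start y=0.000, vy=17.134 → t=3.493, apex=14.963, x_land=73.270, impact vy=-17.134
  bounce: vy ← 0.87·17.134 = 14.907

1 3.922 26.118 25.142
2 4.015 19.769 50.879
3 3.493 14.963 73.270
final: 73.270 14.907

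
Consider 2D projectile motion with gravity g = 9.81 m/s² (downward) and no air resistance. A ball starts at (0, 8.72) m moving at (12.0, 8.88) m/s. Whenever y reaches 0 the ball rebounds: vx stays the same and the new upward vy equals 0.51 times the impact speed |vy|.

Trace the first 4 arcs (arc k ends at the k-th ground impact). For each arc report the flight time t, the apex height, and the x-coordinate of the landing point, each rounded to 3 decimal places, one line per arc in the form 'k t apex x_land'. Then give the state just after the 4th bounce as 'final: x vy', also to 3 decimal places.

Arc 1: start y=8.720, vy=8.880 → t=2.517, apex=12.739, x_land=30.201, impact vy=-15.810
  bounce: vy ← 0.51·15.810 = 8.063
Arc 2: start y=0.000, vy=8.063 → t=1.644, apex=3.313, x_land=49.927, impact vy=-8.063
  bounce: vy ← 0.51·8.063 = 4.112
Arc 3: start y=0.000, vy=4.112 → t=0.838, apex=0.862, x_land=59.987, impact vy=-4.112
  bounce: vy ← 0.51·4.112 = 2.097
Arc 4: start y=0.000, vy=2.097 → t=0.428, apex=0.224, x_land=65.118, impact vy=-2.097
  bounce: vy ← 0.51·2.097 = 1.070

1 2.517 12.739 30.201
2 1.644 3.313 49.927
3 0.838 0.862 59.987
4 0.428 0.224 65.118
final: 65.118 1.070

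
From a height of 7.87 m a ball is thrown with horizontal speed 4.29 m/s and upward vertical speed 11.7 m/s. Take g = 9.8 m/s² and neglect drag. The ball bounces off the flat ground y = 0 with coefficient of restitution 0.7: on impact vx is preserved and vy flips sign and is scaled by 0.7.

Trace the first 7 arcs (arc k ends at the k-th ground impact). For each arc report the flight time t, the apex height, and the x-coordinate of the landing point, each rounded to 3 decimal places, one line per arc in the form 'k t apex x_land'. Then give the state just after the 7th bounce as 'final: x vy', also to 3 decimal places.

Arc 1: start y=7.870, vy=11.700 → t=2.935, apex=14.854, x_land=12.591, impact vy=-17.063
  bounce: vy ← 0.7·17.063 = 11.944
Arc 2: start y=0.000, vy=11.944 → t=2.438, apex=7.279, x_land=23.048, impact vy=-11.944
  bounce: vy ← 0.7·11.944 = 8.361
Arc 3: start y=0.000, vy=8.361 → t=1.706, apex=3.566, x_land=30.368, impact vy=-8.361
  bounce: vy ← 0.7·8.361 = 5.853
Arc 4: start y=0.000, vy=5.853 → t=1.194, apex=1.748, x_land=35.492, impact vy=-5.853
  bounce: vy ← 0.7·5.853 = 4.097
Arc 5: start y=0.000, vy=4.097 → t=0.836, apex=0.856, x_land=39.079, impact vy=-4.097
  bounce: vy ← 0.7·4.097 = 2.868
Arc 6: start y=0.000, vy=2.868 → t=0.585, apex=0.420, x_land=41.590, impact vy=-2.868
  bounce: vy ← 0.7·2.868 = 2.007
Arc 7: start y=0.000, vy=2.007 → t=0.410, apex=0.206, x_land=43.347, impact vy=-2.007
  bounce: vy ← 0.7·2.007 = 1.405

1 2.935 14.854 12.591
2 2.438 7.279 23.048
3 1.706 3.566 30.368
4 1.194 1.748 35.492
5 0.836 0.856 39.079
6 0.585 0.420 41.590
7 0.410 0.206 43.347
final: 43.347 1.405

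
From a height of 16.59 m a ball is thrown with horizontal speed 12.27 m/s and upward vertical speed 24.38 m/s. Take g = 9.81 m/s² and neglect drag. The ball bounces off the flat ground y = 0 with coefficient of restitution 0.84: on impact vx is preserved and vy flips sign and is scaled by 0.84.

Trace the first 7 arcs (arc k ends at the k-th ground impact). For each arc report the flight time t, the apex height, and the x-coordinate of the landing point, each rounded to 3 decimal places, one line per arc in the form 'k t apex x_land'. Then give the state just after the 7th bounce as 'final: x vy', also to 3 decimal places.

1 5.577 46.885 68.429
2 5.194 33.082 132.160
3 4.363 23.343 185.694
4 3.665 16.471 230.662
5 3.079 11.622 268.436
6 2.586 8.200 300.166
7 2.172 5.786 326.819
final: 326.819 8.950

Arc 1: start y=16.590, vy=24.380 → t=5.577, apex=46.885, x_land=68.429, impact vy=-30.330
  bounce: vy ← 0.84·30.330 = 25.477
Arc 2: start y=0.000, vy=25.477 → t=5.194, apex=33.082, x_land=132.160, impact vy=-25.477
  bounce: vy ← 0.84·25.477 = 21.401
Arc 3: start y=0.000, vy=21.401 → t=4.363, apex=23.343, x_land=185.694, impact vy=-21.401
  bounce: vy ← 0.84·21.401 = 17.976
Arc 4: start y=0.000, vy=17.976 → t=3.665, apex=16.471, x_land=230.662, impact vy=-17.976
  bounce: vy ← 0.84·17.976 = 15.100
Arc 5: start y=0.000, vy=15.100 → t=3.079, apex=11.622, x_land=268.436, impact vy=-15.100
  bounce: vy ← 0.84·15.100 = 12.684
Arc 6: start y=0.000, vy=12.684 → t=2.586, apex=8.200, x_land=300.166, impact vy=-12.684
  bounce: vy ← 0.84·12.684 = 10.655
Arc 7: start y=0.000, vy=10.655 → t=2.172, apex=5.786, x_land=326.819, impact vy=-10.655
  bounce: vy ← 0.84·10.655 = 8.950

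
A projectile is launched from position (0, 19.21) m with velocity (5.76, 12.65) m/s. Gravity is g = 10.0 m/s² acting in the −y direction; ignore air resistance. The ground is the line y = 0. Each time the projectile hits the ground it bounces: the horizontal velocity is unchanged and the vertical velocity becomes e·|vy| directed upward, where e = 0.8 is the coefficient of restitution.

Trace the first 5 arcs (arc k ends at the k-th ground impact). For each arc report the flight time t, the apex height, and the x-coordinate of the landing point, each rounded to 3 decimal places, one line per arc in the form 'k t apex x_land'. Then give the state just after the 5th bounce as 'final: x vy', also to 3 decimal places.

Arc 1: start y=19.210, vy=12.650 → t=3.598, apex=27.211, x_land=20.724, impact vy=-23.329
  bounce: vy ← 0.8·23.329 = 18.663
Arc 2: start y=0.000, vy=18.663 → t=3.733, apex=17.415, x_land=42.223, impact vy=-18.663
  bounce: vy ← 0.8·18.663 = 14.930
Arc 3: start y=0.000, vy=14.930 → t=2.986, apex=11.146, x_land=59.423, impact vy=-14.930
  bounce: vy ← 0.8·14.930 = 11.944
Arc 4: start y=0.000, vy=11.944 → t=2.389, apex=7.133, x_land=73.183, impact vy=-11.944
  bounce: vy ← 0.8·11.944 = 9.555
Arc 5: start y=0.000, vy=9.555 → t=1.911, apex=4.565, x_land=84.191, impact vy=-9.555
  bounce: vy ← 0.8·9.555 = 7.644

1 3.598 27.211 20.724
2 3.733 17.415 42.223
3 2.986 11.146 59.423
4 2.389 7.133 73.183
5 1.911 4.565 84.191
final: 84.191 7.644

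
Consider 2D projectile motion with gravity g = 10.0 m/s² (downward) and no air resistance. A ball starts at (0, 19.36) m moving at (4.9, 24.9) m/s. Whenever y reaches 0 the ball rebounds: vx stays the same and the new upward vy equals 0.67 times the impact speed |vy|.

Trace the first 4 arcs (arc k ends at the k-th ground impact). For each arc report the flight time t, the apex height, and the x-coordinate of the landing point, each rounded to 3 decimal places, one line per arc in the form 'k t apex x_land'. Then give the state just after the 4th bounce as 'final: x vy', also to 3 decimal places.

Arc 1: start y=19.360, vy=24.900 → t=5.664, apex=50.360, x_land=27.752, impact vy=-31.737
  bounce: vy ← 0.67·31.737 = 21.264
Arc 2: start y=0.000, vy=21.264 → t=4.253, apex=22.607, x_land=48.590, impact vy=-21.264
  bounce: vy ← 0.67·21.264 = 14.247
Arc 3: start y=0.000, vy=14.247 → t=2.849, apex=10.148, x_land=62.552, impact vy=-14.247
  bounce: vy ← 0.67·14.247 = 9.545
Arc 4: start y=0.000, vy=9.545 → t=1.909, apex=4.556, x_land=71.906, impact vy=-9.545
  bounce: vy ← 0.67·9.545 = 6.395

1 5.664 50.360 27.752
2 4.253 22.607 48.590
3 2.849 10.148 62.552
4 1.909 4.556 71.906
final: 71.906 6.395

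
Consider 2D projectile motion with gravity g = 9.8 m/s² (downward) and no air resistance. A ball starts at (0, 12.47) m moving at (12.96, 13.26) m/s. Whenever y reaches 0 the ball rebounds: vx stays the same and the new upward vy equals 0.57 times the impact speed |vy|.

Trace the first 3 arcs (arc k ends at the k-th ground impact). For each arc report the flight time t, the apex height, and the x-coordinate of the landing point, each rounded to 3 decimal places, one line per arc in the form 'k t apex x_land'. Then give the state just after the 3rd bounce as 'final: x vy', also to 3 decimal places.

Arc 1: start y=12.470, vy=13.260 → t=3.445, apex=21.441, x_land=44.646, impact vy=-20.500
  bounce: vy ← 0.57·20.500 = 11.685
Arc 2: start y=0.000, vy=11.685 → t=2.385, apex=6.966, x_land=75.551, impact vy=-11.685
  bounce: vy ← 0.57·11.685 = 6.660
Arc 3: start y=0.000, vy=6.660 → t=1.359, apex=2.263, x_land=93.167, impact vy=-6.660
  bounce: vy ← 0.57·6.660 = 3.796

1 3.445 21.441 44.646
2 2.385 6.966 75.551
3 1.359 2.263 93.167
final: 93.167 3.796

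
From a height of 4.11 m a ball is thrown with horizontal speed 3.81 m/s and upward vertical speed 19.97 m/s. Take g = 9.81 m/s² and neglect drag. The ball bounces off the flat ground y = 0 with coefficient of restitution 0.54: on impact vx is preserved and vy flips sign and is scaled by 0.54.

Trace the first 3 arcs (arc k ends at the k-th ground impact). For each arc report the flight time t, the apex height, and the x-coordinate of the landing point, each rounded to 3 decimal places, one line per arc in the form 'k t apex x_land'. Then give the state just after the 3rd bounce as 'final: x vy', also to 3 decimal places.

Arc 1: start y=4.110, vy=19.970 → t=4.268, apex=24.436, x_land=16.260, impact vy=-21.896
  bounce: vy ← 0.54·21.896 = 11.824
Arc 2: start y=0.000, vy=11.824 → t=2.411, apex=7.126, x_land=25.444, impact vy=-11.824
  bounce: vy ← 0.54·11.824 = 6.385
Arc 3: start y=0.000, vy=6.385 → t=1.302, apex=2.078, x_land=30.404, impact vy=-6.385
  bounce: vy ← 0.54·6.385 = 3.448

1 4.268 24.436 16.260
2 2.411 7.126 25.444
3 1.302 2.078 30.404
final: 30.404 3.448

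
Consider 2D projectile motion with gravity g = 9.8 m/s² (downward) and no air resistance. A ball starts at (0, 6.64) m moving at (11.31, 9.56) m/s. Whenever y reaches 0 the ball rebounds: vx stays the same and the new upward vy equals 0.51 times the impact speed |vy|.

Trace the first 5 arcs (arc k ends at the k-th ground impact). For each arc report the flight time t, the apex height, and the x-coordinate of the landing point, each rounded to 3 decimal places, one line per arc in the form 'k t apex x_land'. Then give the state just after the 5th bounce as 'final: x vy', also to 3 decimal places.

Arc 1: start y=6.640, vy=9.560 → t=2.494, apex=11.303, x_land=28.211, impact vy=-14.884
  bounce: vy ← 0.51·14.884 = 7.591
Arc 2: start y=0.000, vy=7.591 → t=1.549, apex=2.940, x_land=45.732, impact vy=-7.591
  bounce: vy ← 0.51·7.591 = 3.871
Arc 3: start y=0.000, vy=3.871 → t=0.790, apex=0.765, x_land=54.667, impact vy=-3.871
  bounce: vy ← 0.51·3.871 = 1.974
Arc 4: start y=0.000, vy=1.974 → t=0.403, apex=0.199, x_land=59.225, impact vy=-1.974
  bounce: vy ← 0.51·1.974 = 1.007
Arc 5: start y=0.000, vy=1.007 → t=0.205, apex=0.052, x_land=61.549, impact vy=-1.007
  bounce: vy ← 0.51·1.007 = 0.514

1 2.494 11.303 28.211
2 1.549 2.940 45.732
3 0.790 0.765 54.667
4 0.403 0.199 59.225
5 0.205 0.052 61.549
final: 61.549 0.514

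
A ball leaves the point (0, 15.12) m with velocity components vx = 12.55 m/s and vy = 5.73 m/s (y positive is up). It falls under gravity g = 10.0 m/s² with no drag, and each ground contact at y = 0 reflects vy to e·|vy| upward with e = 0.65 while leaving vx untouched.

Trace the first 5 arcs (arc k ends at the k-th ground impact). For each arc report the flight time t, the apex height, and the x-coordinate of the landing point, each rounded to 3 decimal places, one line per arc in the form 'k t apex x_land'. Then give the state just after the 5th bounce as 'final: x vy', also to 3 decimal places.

1 2.404 16.762 30.169
2 2.380 7.082 60.041
3 1.547 2.992 79.458
4 1.006 1.264 92.079
5 0.654 0.534 100.282
final: 100.282 2.124

Arc 1: start y=15.120, vy=5.730 → t=2.404, apex=16.762, x_land=30.169, impact vy=-18.309
  bounce: vy ← 0.65·18.309 = 11.901
Arc 2: start y=0.000, vy=11.901 → t=2.380, apex=7.082, x_land=60.041, impact vy=-11.901
  bounce: vy ← 0.65·11.901 = 7.736
Arc 3: start y=0.000, vy=7.736 → t=1.547, apex=2.992, x_land=79.458, impact vy=-7.736
  bounce: vy ← 0.65·7.736 = 5.028
Arc 4: start y=0.000, vy=5.028 → t=1.006, apex=1.264, x_land=92.079, impact vy=-5.028
  bounce: vy ← 0.65·5.028 = 3.268
Arc 5: start y=0.000, vy=3.268 → t=0.654, apex=0.534, x_land=100.282, impact vy=-3.268
  bounce: vy ← 0.65·3.268 = 2.124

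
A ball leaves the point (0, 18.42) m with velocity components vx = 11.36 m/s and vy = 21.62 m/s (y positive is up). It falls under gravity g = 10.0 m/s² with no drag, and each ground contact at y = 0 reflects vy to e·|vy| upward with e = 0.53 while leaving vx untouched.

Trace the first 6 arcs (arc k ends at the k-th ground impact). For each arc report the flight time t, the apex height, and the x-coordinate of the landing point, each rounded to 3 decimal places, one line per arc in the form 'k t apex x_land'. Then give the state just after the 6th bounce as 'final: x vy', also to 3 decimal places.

Arc 1: start y=18.420, vy=21.620 → t=5.053, apex=41.791, x_land=57.403, impact vy=-28.911
  bounce: vy ← 0.53·28.911 = 15.323
Arc 2: start y=0.000, vy=15.323 → t=3.065, apex=11.739, x_land=92.216, impact vy=-15.323
  bounce: vy ← 0.53·15.323 = 8.121
Arc 3: start y=0.000, vy=8.121 → t=1.624, apex=3.298, x_land=110.667, impact vy=-8.121
  bounce: vy ← 0.53·8.121 = 4.304
Arc 4: start y=0.000, vy=4.304 → t=0.861, apex=0.926, x_land=120.446, impact vy=-4.304
  bounce: vy ← 0.53·4.304 = 2.281
Arc 5: start y=0.000, vy=2.281 → t=0.456, apex=0.260, x_land=125.629, impact vy=-2.281
  bounce: vy ← 0.53·2.281 = 1.209
Arc 6: start y=0.000, vy=1.209 → t=0.242, apex=0.073, x_land=128.375, impact vy=-1.209
  bounce: vy ← 0.53·1.209 = 0.641

1 5.053 41.791 57.403
2 3.065 11.739 92.216
3 1.624 3.298 110.667
4 0.861 0.926 120.446
5 0.456 0.260 125.629
6 0.242 0.073 128.375
final: 128.375 0.641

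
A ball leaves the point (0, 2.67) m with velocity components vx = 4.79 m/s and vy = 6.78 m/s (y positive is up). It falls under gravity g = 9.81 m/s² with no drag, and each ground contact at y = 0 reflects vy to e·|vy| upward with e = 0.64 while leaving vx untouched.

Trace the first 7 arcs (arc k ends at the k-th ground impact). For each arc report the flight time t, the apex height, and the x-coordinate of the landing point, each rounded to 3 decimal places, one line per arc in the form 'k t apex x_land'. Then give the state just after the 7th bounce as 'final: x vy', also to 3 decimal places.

1 1.702 5.013 8.153
2 1.294 2.053 14.351
3 0.828 0.841 18.318
4 0.530 0.344 20.857
5 0.339 0.141 22.482
6 0.217 0.058 23.522
7 0.139 0.024 24.187
final: 24.187 0.436

Arc 1: start y=2.670, vy=6.780 → t=1.702, apex=5.013, x_land=8.153, impact vy=-9.917
  bounce: vy ← 0.64·9.917 = 6.347
Arc 2: start y=0.000, vy=6.347 → t=1.294, apex=2.053, x_land=14.351, impact vy=-6.347
  bounce: vy ← 0.64·6.347 = 4.062
Arc 3: start y=0.000, vy=4.062 → t=0.828, apex=0.841, x_land=18.318, impact vy=-4.062
  bounce: vy ← 0.64·4.062 = 2.600
Arc 4: start y=0.000, vy=2.600 → t=0.530, apex=0.344, x_land=20.857, impact vy=-2.600
  bounce: vy ← 0.64·2.600 = 1.664
Arc 5: start y=0.000, vy=1.664 → t=0.339, apex=0.141, x_land=22.482, impact vy=-1.664
  bounce: vy ← 0.64·1.664 = 1.065
Arc 6: start y=0.000, vy=1.065 → t=0.217, apex=0.058, x_land=23.522, impact vy=-1.065
  bounce: vy ← 0.64·1.065 = 0.682
Arc 7: start y=0.000, vy=0.682 → t=0.139, apex=0.024, x_land=24.187, impact vy=-0.682
  bounce: vy ← 0.64·0.682 = 0.436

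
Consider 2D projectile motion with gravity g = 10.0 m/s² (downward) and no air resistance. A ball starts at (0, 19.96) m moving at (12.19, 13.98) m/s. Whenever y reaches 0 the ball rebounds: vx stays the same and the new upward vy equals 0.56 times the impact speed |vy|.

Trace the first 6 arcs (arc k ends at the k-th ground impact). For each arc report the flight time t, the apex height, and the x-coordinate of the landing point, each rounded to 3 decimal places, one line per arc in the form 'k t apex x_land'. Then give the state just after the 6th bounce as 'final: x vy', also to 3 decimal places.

1 3.837 29.732 46.767
2 2.731 9.324 80.060
3 1.529 2.924 98.704
4 0.856 0.917 109.144
5 0.480 0.288 114.991
6 0.269 0.090 118.265
final: 118.265 0.752

Arc 1: start y=19.960, vy=13.980 → t=3.837, apex=29.732, x_land=46.767, impact vy=-24.385
  bounce: vy ← 0.56·24.385 = 13.656
Arc 2: start y=0.000, vy=13.656 → t=2.731, apex=9.324, x_land=80.060, impact vy=-13.656
  bounce: vy ← 0.56·13.656 = 7.647
Arc 3: start y=0.000, vy=7.647 → t=1.529, apex=2.924, x_land=98.704, impact vy=-7.647
  bounce: vy ← 0.56·7.647 = 4.282
Arc 4: start y=0.000, vy=4.282 → t=0.856, apex=0.917, x_land=109.144, impact vy=-4.282
  bounce: vy ← 0.56·4.282 = 2.398
Arc 5: start y=0.000, vy=2.398 → t=0.480, apex=0.288, x_land=114.991, impact vy=-2.398
  bounce: vy ← 0.56·2.398 = 1.343
Arc 6: start y=0.000, vy=1.343 → t=0.269, apex=0.090, x_land=118.265, impact vy=-1.343
  bounce: vy ← 0.56·1.343 = 0.752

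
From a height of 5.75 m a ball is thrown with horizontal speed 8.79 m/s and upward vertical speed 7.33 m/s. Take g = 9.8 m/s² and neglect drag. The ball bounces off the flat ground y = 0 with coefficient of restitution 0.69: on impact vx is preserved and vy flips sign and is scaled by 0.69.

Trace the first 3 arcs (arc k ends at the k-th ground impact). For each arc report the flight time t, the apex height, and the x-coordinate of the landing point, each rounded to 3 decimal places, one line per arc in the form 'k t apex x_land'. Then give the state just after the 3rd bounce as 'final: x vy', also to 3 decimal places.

1 2.064 8.491 18.146
2 1.817 4.043 34.114
3 1.253 1.925 45.132
final: 45.132 4.238

Arc 1: start y=5.750, vy=7.330 → t=2.064, apex=8.491, x_land=18.146, impact vy=-12.901
  bounce: vy ← 0.69·12.901 = 8.902
Arc 2: start y=0.000, vy=8.902 → t=1.817, apex=4.043, x_land=34.114, impact vy=-8.902
  bounce: vy ← 0.69·8.902 = 6.142
Arc 3: start y=0.000, vy=6.142 → t=1.253, apex=1.925, x_land=45.132, impact vy=-6.142
  bounce: vy ← 0.69·6.142 = 4.238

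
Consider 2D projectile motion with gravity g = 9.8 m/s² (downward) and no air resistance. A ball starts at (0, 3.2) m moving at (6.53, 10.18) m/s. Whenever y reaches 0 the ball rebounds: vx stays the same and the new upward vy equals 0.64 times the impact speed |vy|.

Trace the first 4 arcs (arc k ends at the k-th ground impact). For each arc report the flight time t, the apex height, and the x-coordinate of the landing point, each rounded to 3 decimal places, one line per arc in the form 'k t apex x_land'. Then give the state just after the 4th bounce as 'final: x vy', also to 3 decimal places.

1 2.355 8.487 15.377
2 1.685 3.476 26.378
3 1.078 1.424 33.418
4 0.690 0.583 37.924
final: 37.924 2.164

Arc 1: start y=3.200, vy=10.180 → t=2.355, apex=8.487, x_land=15.377, impact vy=-12.898
  bounce: vy ← 0.64·12.898 = 8.255
Arc 2: start y=0.000, vy=8.255 → t=1.685, apex=3.476, x_land=26.378, impact vy=-8.255
  bounce: vy ← 0.64·8.255 = 5.283
Arc 3: start y=0.000, vy=5.283 → t=1.078, apex=1.424, x_land=33.418, impact vy=-5.283
  bounce: vy ← 0.64·5.283 = 3.381
Arc 4: start y=0.000, vy=3.381 → t=0.690, apex=0.583, x_land=37.924, impact vy=-3.381
  bounce: vy ← 0.64·3.381 = 2.164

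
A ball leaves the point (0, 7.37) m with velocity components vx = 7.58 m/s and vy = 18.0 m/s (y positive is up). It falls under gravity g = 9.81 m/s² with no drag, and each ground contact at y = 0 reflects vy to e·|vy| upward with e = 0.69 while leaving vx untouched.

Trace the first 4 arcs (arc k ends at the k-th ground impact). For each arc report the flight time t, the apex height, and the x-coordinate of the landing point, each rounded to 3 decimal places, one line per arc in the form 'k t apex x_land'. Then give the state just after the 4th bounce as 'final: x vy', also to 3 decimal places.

Arc 1: start y=7.370, vy=18.000 → t=4.042, apex=23.884, x_land=30.635, impact vy=-21.647
  bounce: vy ← 0.69·21.647 = 14.937
Arc 2: start y=0.000, vy=14.937 → t=3.045, apex=11.371, x_land=53.717, impact vy=-14.937
  bounce: vy ← 0.69·14.937 = 10.306
Arc 3: start y=0.000, vy=10.306 → t=2.101, apex=5.414, x_land=69.644, impact vy=-10.306
  bounce: vy ← 0.69·10.306 = 7.111
Arc 4: start y=0.000, vy=7.111 → t=1.450, apex=2.577, x_land=80.633, impact vy=-7.111
  bounce: vy ← 0.69·7.111 = 4.907

1 4.042 23.884 30.635
2 3.045 11.371 53.717
3 2.101 5.414 69.644
4 1.450 2.577 80.633
final: 80.633 4.907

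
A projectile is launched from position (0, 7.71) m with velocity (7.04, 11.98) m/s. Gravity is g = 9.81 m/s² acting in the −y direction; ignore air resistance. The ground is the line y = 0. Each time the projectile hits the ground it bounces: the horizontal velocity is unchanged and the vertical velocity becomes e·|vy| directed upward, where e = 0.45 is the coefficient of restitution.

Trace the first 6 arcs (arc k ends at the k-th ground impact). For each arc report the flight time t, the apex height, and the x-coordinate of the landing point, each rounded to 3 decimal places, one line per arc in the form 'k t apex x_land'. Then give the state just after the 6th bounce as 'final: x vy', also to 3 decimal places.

1 2.971 15.025 20.919
2 1.575 3.043 32.008
3 0.709 0.616 36.998
4 0.319 0.125 39.244
5 0.144 0.025 40.254
6 0.065 0.005 40.709
final: 40.709 0.143

Arc 1: start y=7.710, vy=11.980 → t=2.971, apex=15.025, x_land=20.919, impact vy=-17.169
  bounce: vy ← 0.45·17.169 = 7.726
Arc 2: start y=0.000, vy=7.726 → t=1.575, apex=3.043, x_land=32.008, impact vy=-7.726
  bounce: vy ← 0.45·7.726 = 3.477
Arc 3: start y=0.000, vy=3.477 → t=0.709, apex=0.616, x_land=36.998, impact vy=-3.477
  bounce: vy ← 0.45·3.477 = 1.565
Arc 4: start y=0.000, vy=1.565 → t=0.319, apex=0.125, x_land=39.244, impact vy=-1.565
  bounce: vy ← 0.45·1.565 = 0.704
Arc 5: start y=0.000, vy=0.704 → t=0.144, apex=0.025, x_land=40.254, impact vy=-0.704
  bounce: vy ← 0.45·0.704 = 0.317
Arc 6: start y=0.000, vy=0.317 → t=0.065, apex=0.005, x_land=40.709, impact vy=-0.317
  bounce: vy ← 0.45·0.317 = 0.143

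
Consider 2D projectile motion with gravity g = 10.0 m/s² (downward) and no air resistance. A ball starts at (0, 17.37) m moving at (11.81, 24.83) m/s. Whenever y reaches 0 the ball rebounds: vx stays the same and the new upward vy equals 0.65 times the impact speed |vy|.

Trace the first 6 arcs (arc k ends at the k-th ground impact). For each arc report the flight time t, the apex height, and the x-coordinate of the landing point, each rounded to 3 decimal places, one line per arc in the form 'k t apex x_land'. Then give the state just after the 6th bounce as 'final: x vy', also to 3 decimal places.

Arc 1: start y=17.370, vy=24.830 → t=5.588, apex=48.196, x_land=65.991, impact vy=-31.047
  bounce: vy ← 0.65·31.047 = 20.181
Arc 2: start y=0.000, vy=20.181 → t=4.036, apex=20.363, x_land=113.658, impact vy=-20.181
  bounce: vy ← 0.65·20.181 = 13.117
Arc 3: start y=0.000, vy=13.117 → t=2.623, apex=8.603, x_land=144.641, impact vy=-13.117
  bounce: vy ← 0.65·13.117 = 8.526
Arc 4: start y=0.000, vy=8.526 → t=1.705, apex=3.635, x_land=164.780, impact vy=-8.526
  bounce: vy ← 0.65·8.526 = 5.542
Arc 5: start y=0.000, vy=5.542 → t=1.108, apex=1.536, x_land=177.871, impact vy=-5.542
  bounce: vy ← 0.65·5.542 = 3.602
Arc 6: start y=0.000, vy=3.602 → t=0.720, apex=0.649, x_land=186.380, impact vy=-3.602
  bounce: vy ← 0.65·3.602 = 2.342

1 5.588 48.196 65.991
2 4.036 20.363 113.658
3 2.623 8.603 144.641
4 1.705 3.635 164.780
5 1.108 1.536 177.871
6 0.720 0.649 186.380
final: 186.380 2.342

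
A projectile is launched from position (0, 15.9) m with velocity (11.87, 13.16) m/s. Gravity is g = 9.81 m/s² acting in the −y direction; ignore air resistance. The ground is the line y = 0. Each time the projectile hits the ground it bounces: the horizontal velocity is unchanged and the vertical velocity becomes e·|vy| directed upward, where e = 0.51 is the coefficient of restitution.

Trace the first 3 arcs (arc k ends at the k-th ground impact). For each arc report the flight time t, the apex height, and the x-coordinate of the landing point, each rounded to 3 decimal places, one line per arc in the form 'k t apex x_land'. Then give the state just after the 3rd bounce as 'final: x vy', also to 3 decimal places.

Arc 1: start y=15.900, vy=13.160 → t=3.587, apex=24.727, x_land=42.575, impact vy=-22.026
  bounce: vy ← 0.51·22.026 = 11.233
Arc 2: start y=0.000, vy=11.233 → t=2.290, apex=6.431, x_land=69.759, impact vy=-11.233
  bounce: vy ← 0.51·11.233 = 5.729
Arc 3: start y=0.000, vy=5.729 → t=1.168, apex=1.673, x_land=83.623, impact vy=-5.729
  bounce: vy ← 0.51·5.729 = 2.922

1 3.587 24.727 42.575
2 2.290 6.431 69.759
3 1.168 1.673 83.623
final: 83.623 2.922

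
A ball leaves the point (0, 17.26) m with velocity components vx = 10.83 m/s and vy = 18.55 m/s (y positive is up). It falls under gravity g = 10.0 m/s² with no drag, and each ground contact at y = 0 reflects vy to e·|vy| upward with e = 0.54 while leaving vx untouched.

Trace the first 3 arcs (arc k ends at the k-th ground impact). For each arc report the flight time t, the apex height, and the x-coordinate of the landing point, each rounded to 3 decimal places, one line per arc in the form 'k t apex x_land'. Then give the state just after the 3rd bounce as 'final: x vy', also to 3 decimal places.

1 4.480 34.465 48.523
2 2.835 10.050 79.232
3 1.531 2.931 95.814
final: 95.814 4.134

Arc 1: start y=17.260, vy=18.550 → t=4.480, apex=34.465, x_land=48.523, impact vy=-26.255
  bounce: vy ← 0.54·26.255 = 14.177
Arc 2: start y=0.000, vy=14.177 → t=2.835, apex=10.050, x_land=79.232, impact vy=-14.177
  bounce: vy ← 0.54·14.177 = 7.656
Arc 3: start y=0.000, vy=7.656 → t=1.531, apex=2.931, x_land=95.814, impact vy=-7.656
  bounce: vy ← 0.54·7.656 = 4.134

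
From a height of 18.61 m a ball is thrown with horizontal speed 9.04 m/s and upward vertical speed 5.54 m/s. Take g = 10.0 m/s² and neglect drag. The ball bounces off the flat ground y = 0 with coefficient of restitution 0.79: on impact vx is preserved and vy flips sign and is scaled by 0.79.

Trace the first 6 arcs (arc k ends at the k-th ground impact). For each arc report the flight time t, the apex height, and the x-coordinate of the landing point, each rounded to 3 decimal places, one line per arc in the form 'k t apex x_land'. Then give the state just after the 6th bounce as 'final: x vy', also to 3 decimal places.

Arc 1: start y=18.610, vy=5.540 → t=2.561, apex=20.145, x_land=23.153, impact vy=-20.072
  bounce: vy ← 0.79·20.072 = 15.857
Arc 2: start y=0.000, vy=15.857 → t=3.171, apex=12.572, x_land=51.823, impact vy=-15.857
  bounce: vy ← 0.79·15.857 = 12.527
Arc 3: start y=0.000, vy=12.527 → t=2.505, apex=7.846, x_land=74.472, impact vy=-12.527
  bounce: vy ← 0.79·12.527 = 9.896
Arc 4: start y=0.000, vy=9.896 → t=1.979, apex=4.897, x_land=92.364, impact vy=-9.896
  bounce: vy ← 0.79·9.896 = 7.818
Arc 5: start y=0.000, vy=7.818 → t=1.564, apex=3.056, x_land=106.500, impact vy=-7.818
  bounce: vy ← 0.79·7.818 = 6.176
Arc 6: start y=0.000, vy=6.176 → t=1.235, apex=1.907, x_land=117.666, impact vy=-6.176
  bounce: vy ← 0.79·6.176 = 4.879

1 2.561 20.145 23.153
2 3.171 12.572 51.823
3 2.505 7.846 74.472
4 1.979 4.897 92.364
5 1.564 3.056 106.500
6 1.235 1.907 117.666
final: 117.666 4.879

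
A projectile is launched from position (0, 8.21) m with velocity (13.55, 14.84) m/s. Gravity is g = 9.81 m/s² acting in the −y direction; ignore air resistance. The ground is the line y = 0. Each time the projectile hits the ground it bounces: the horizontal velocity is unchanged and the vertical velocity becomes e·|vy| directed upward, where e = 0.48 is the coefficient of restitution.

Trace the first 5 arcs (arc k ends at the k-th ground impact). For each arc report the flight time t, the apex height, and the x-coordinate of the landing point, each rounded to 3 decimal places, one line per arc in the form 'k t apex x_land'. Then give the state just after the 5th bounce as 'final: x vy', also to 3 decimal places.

Arc 1: start y=8.210, vy=14.840 → t=3.503, apex=19.435, x_land=47.469, impact vy=-19.527
  bounce: vy ← 0.48·19.527 = 9.373
Arc 2: start y=0.000, vy=9.373 → t=1.911, apex=4.478, x_land=73.362, impact vy=-9.373
  bounce: vy ← 0.48·9.373 = 4.499
Arc 3: start y=0.000, vy=4.499 → t=0.917, apex=1.032, x_land=85.791, impact vy=-4.499
  bounce: vy ← 0.48·4.499 = 2.160
Arc 4: start y=0.000, vy=2.160 → t=0.440, apex=0.238, x_land=91.756, impact vy=-2.160
  bounce: vy ← 0.48·2.160 = 1.037
Arc 5: start y=0.000, vy=1.037 → t=0.211, apex=0.055, x_land=94.620, impact vy=-1.037
  bounce: vy ← 0.48·1.037 = 0.498

1 3.503 19.435 47.469
2 1.911 4.478 73.362
3 0.917 1.032 85.791
4 0.440 0.238 91.756
5 0.211 0.055 94.620
final: 94.620 0.498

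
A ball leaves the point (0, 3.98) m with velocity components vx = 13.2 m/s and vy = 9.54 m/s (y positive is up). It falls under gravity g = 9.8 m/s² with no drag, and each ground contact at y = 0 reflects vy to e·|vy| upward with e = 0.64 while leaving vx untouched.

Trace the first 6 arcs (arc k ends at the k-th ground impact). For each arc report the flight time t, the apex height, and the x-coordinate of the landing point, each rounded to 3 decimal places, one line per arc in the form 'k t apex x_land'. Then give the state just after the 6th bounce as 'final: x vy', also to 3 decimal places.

1 2.300 8.623 30.361
2 1.698 3.532 52.775
3 1.087 1.447 67.121
4 0.696 0.593 76.301
5 0.445 0.243 82.177
6 0.285 0.099 85.938
final: 85.938 0.893

Arc 1: start y=3.980, vy=9.540 → t=2.300, apex=8.623, x_land=30.361, impact vy=-13.001
  bounce: vy ← 0.64·13.001 = 8.320
Arc 2: start y=0.000, vy=8.320 → t=1.698, apex=3.532, x_land=52.775, impact vy=-8.320
  bounce: vy ← 0.64·8.320 = 5.325
Arc 3: start y=0.000, vy=5.325 → t=1.087, apex=1.447, x_land=67.121, impact vy=-5.325
  bounce: vy ← 0.64·5.325 = 3.408
Arc 4: start y=0.000, vy=3.408 → t=0.696, apex=0.593, x_land=76.301, impact vy=-3.408
  bounce: vy ← 0.64·3.408 = 2.181
Arc 5: start y=0.000, vy=2.181 → t=0.445, apex=0.243, x_land=82.177, impact vy=-2.181
  bounce: vy ← 0.64·2.181 = 1.396
Arc 6: start y=0.000, vy=1.396 → t=0.285, apex=0.099, x_land=85.938, impact vy=-1.396
  bounce: vy ← 0.64·1.396 = 0.893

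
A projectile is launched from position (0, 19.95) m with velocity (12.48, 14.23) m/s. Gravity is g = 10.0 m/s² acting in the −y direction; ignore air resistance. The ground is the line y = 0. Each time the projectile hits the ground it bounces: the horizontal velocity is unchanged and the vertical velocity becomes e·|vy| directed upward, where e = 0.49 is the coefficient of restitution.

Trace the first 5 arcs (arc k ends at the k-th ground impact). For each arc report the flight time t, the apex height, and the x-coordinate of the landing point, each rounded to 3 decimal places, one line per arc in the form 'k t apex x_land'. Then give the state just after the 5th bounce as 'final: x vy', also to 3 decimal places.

Arc 1: start y=19.950, vy=14.230 → t=3.876, apex=30.075, x_land=48.367, impact vy=-24.525
  bounce: vy ← 0.49·24.525 = 12.017
Arc 2: start y=0.000, vy=12.017 → t=2.403, apex=7.221, x_land=78.362, impact vy=-12.017
  bounce: vy ← 0.49·12.017 = 5.889
Arc 3: start y=0.000, vy=5.889 → t=1.178, apex=1.734, x_land=93.060, impact vy=-5.889
  bounce: vy ← 0.49·5.889 = 2.885
Arc 4: start y=0.000, vy=2.885 → t=0.577, apex=0.416, x_land=100.262, impact vy=-2.885
  bounce: vy ← 0.49·2.885 = 1.414
Arc 5: start y=0.000, vy=1.414 → t=0.283, apex=0.100, x_land=103.791, impact vy=-1.414
  bounce: vy ← 0.49·1.414 = 0.693

1 3.876 30.075 48.367
2 2.403 7.221 78.362
3 1.178 1.734 93.060
4 0.577 0.416 100.262
5 0.283 0.100 103.791
final: 103.791 0.693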